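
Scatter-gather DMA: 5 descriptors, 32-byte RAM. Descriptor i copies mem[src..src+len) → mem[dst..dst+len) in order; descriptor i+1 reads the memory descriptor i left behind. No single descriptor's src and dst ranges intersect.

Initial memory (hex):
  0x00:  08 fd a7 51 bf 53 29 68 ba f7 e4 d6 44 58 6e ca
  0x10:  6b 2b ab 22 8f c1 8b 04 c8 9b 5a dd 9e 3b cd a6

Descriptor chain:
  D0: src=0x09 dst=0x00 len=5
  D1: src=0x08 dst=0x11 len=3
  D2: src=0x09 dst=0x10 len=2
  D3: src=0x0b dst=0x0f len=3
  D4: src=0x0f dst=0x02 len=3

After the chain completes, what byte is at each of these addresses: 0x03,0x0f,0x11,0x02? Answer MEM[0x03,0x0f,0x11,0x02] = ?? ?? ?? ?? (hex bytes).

[0] 0x09->0x00 len=5 : f7 e4 d6 44 58
[1] 0x08->0x11 len=3 : ba f7 e4
[2] 0x09->0x10 len=2 : f7 e4
[3] 0x0b->0x0f len=3 : d6 44 58
[4] 0x0f->0x02 len=3 : d6 44 58
query mem[0x03]=0x44, mem[0x0f]=0xd6, mem[0x11]=0x58, mem[0x02]=0xd6

MEM[0x03,0x0f,0x11,0x02] = 44 d6 58 d6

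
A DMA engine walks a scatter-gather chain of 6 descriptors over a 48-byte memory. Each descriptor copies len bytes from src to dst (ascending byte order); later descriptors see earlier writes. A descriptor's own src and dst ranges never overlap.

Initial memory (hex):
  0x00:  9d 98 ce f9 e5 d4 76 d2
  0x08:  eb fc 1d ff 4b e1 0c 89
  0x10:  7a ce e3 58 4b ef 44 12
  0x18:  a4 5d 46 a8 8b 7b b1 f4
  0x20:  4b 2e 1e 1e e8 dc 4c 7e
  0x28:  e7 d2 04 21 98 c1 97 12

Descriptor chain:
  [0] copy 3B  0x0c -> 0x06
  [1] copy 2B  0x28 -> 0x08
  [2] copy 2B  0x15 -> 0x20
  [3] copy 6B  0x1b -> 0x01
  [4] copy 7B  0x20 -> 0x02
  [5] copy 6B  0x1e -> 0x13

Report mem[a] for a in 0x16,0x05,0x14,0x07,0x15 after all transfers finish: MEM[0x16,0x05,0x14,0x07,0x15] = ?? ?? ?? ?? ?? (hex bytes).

#0 dst[0x06+3] := {0x4b,0xe1,0x0c}
#1 dst[0x08+2] := {0xe7,0xd2}
#2 dst[0x20+2] := {0xef,0x44}
#3 dst[0x01+6] := {0xa8,0x8b,0x7b,0xb1,0xf4,0xef}
#4 dst[0x02+7] := {0xef,0x44,0x1e,0x1e,0xe8,0xdc,0x4c}
#5 dst[0x13+6] := {0xb1,0xf4,0xef,0x44,0x1e,0x1e}
query mem[0x16]=0x44, mem[0x05]=0x1e, mem[0x14]=0xf4, mem[0x07]=0xdc, mem[0x15]=0xef

MEM[0x16,0x05,0x14,0x07,0x15] = 44 1e f4 dc ef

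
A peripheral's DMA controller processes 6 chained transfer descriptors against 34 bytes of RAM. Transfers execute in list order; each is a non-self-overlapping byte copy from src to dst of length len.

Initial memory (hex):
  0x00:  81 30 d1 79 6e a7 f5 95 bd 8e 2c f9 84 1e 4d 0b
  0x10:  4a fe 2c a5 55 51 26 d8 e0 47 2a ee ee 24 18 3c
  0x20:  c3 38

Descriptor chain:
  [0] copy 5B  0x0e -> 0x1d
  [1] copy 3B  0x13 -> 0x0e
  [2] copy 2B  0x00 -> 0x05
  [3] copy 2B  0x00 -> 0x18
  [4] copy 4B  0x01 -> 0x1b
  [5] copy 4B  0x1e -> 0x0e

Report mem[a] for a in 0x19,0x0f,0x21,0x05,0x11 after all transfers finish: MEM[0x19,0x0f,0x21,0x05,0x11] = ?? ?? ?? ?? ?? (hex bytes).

  after D0: wrote 5B at 0x1d = 4d0b4afe2c
  after D1: wrote 3B at 0x0e = a55551
  after D2: wrote 2B at 0x05 = 8130
  after D3: wrote 2B at 0x18 = 8130
  after D4: wrote 4B at 0x1b = 30d1796e
  after D5: wrote 4B at 0x0e = 6e4afe2c
query mem[0x19]=0x30, mem[0x0f]=0x4a, mem[0x21]=0x2c, mem[0x05]=0x81, mem[0x11]=0x2c

MEM[0x19,0x0f,0x21,0x05,0x11] = 30 4a 2c 81 2c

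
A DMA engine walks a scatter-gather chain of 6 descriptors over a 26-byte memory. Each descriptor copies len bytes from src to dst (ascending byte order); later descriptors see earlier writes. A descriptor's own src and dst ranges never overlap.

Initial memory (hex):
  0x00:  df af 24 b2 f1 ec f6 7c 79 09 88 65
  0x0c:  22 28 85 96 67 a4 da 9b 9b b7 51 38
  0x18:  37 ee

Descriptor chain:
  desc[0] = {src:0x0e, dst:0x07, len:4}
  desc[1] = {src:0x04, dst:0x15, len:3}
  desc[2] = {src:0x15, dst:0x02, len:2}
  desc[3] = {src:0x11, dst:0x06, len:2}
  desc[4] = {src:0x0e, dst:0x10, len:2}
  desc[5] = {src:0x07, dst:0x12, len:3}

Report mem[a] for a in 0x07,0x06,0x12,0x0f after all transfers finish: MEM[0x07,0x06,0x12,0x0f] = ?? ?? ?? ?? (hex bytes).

[0] 0x0e->0x07 len=4 : 85 96 67 a4
[1] 0x04->0x15 len=3 : f1 ec f6
[2] 0x15->0x02 len=2 : f1 ec
[3] 0x11->0x06 len=2 : a4 da
[4] 0x0e->0x10 len=2 : 85 96
[5] 0x07->0x12 len=3 : da 96 67
query mem[0x07]=0xda, mem[0x06]=0xa4, mem[0x12]=0xda, mem[0x0f]=0x96

MEM[0x07,0x06,0x12,0x0f] = da a4 da 96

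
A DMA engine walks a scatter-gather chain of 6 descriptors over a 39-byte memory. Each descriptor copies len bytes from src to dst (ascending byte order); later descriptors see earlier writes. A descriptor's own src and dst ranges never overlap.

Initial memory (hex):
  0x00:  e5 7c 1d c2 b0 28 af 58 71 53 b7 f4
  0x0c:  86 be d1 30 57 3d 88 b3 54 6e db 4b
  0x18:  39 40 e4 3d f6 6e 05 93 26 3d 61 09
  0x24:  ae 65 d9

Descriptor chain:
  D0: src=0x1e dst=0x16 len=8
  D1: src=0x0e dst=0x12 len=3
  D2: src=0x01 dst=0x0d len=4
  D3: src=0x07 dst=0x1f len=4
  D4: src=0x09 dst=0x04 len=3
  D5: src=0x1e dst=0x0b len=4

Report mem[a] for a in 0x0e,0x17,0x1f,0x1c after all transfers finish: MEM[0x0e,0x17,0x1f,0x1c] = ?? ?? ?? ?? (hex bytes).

MEM[0x0e,0x17,0x1f,0x1c] = 53 93 58 ae

  after D0: wrote 8B at 0x16 = 0593263d6109ae65
  after D1: wrote 3B at 0x12 = d13057
  after D2: wrote 4B at 0x0d = 7c1dc2b0
  after D3: wrote 4B at 0x1f = 587153b7
  after D4: wrote 3B at 0x04 = 53b7f4
  after D5: wrote 4B at 0x0b = 05587153
query mem[0x0e]=0x53, mem[0x17]=0x93, mem[0x1f]=0x58, mem[0x1c]=0xae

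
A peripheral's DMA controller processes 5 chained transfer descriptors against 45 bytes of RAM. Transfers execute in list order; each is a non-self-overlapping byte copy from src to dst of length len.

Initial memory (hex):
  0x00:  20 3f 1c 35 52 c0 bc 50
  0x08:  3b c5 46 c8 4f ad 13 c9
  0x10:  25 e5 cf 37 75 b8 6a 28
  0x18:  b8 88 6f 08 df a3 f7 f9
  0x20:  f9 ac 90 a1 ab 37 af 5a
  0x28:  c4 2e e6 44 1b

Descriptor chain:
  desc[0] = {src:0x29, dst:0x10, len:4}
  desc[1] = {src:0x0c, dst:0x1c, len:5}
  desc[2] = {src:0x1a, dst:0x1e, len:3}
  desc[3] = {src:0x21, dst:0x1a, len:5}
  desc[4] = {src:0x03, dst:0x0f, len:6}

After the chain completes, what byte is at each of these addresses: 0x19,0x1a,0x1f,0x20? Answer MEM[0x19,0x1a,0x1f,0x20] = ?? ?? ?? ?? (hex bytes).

MEM[0x19,0x1a,0x1f,0x20] = 88 ac 08 4f

#0 dst[0x10+4] := {0x2e,0xe6,0x44,0x1b}
#1 dst[0x1c+5] := {0x4f,0xad,0x13,0xc9,0x2e}
#2 dst[0x1e+3] := {0x6f,0x08,0x4f}
#3 dst[0x1a+5] := {0xac,0x90,0xa1,0xab,0x37}
#4 dst[0x0f+6] := {0x35,0x52,0xc0,0xbc,0x50,0x3b}
query mem[0x19]=0x88, mem[0x1a]=0xac, mem[0x1f]=0x08, mem[0x20]=0x4f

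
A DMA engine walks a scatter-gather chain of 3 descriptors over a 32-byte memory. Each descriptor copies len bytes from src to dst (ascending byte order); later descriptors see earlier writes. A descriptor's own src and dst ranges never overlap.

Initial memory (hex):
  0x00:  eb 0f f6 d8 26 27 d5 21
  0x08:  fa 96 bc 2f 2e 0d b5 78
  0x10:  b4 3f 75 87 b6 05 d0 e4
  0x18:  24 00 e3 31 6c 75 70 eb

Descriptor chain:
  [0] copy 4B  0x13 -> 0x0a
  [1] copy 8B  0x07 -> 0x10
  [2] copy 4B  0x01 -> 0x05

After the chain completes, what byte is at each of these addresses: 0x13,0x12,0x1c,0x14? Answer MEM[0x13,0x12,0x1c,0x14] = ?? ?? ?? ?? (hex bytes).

#0 dst[0x0a+4] := {0x87,0xb6,0x05,0xd0}
#1 dst[0x10+8] := {0x21,0xfa,0x96,0x87,0xb6,0x05,0xd0,0xb5}
#2 dst[0x05+4] := {0x0f,0xf6,0xd8,0x26}
query mem[0x13]=0x87, mem[0x12]=0x96, mem[0x1c]=0x6c, mem[0x14]=0xb6

MEM[0x13,0x12,0x1c,0x14] = 87 96 6c b6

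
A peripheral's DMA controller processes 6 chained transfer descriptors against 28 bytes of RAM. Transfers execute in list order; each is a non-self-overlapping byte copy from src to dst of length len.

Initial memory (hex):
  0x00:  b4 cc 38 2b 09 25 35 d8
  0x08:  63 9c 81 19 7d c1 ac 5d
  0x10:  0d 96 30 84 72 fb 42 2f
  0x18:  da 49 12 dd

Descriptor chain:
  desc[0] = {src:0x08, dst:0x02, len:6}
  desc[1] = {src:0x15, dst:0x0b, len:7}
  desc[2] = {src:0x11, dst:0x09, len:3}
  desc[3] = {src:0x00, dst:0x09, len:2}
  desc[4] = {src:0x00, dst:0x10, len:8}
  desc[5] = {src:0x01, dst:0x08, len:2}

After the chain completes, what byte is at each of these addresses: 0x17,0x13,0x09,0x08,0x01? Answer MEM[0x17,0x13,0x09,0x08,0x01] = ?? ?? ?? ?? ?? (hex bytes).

  after D0: wrote 6B at 0x02 = 639c81197dc1
  after D1: wrote 7B at 0x0b = fb422fda4912dd
  after D2: wrote 3B at 0x09 = dd3084
  after D3: wrote 2B at 0x09 = b4cc
  after D4: wrote 8B at 0x10 = b4cc639c81197dc1
  after D5: wrote 2B at 0x08 = cc63
query mem[0x17]=0xc1, mem[0x13]=0x9c, mem[0x09]=0x63, mem[0x08]=0xcc, mem[0x01]=0xcc

MEM[0x17,0x13,0x09,0x08,0x01] = c1 9c 63 cc cc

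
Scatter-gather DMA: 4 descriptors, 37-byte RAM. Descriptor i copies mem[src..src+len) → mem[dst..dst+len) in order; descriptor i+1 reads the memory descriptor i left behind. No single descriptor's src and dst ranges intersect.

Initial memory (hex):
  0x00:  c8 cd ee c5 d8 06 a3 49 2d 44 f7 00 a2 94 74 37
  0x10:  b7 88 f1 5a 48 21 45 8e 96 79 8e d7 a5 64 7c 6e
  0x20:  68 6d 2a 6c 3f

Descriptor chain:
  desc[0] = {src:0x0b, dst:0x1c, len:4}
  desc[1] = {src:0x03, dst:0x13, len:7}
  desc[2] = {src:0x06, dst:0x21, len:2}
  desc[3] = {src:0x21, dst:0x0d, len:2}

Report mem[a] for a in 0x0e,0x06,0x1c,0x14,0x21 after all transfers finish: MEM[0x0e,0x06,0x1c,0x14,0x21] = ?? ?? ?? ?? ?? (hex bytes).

[0] 0x0b->0x1c len=4 : 00 a2 94 74
[1] 0x03->0x13 len=7 : c5 d8 06 a3 49 2d 44
[2] 0x06->0x21 len=2 : a3 49
[3] 0x21->0x0d len=2 : a3 49
query mem[0x0e]=0x49, mem[0x06]=0xa3, mem[0x1c]=0x00, mem[0x14]=0xd8, mem[0x21]=0xa3

MEM[0x0e,0x06,0x1c,0x14,0x21] = 49 a3 00 d8 a3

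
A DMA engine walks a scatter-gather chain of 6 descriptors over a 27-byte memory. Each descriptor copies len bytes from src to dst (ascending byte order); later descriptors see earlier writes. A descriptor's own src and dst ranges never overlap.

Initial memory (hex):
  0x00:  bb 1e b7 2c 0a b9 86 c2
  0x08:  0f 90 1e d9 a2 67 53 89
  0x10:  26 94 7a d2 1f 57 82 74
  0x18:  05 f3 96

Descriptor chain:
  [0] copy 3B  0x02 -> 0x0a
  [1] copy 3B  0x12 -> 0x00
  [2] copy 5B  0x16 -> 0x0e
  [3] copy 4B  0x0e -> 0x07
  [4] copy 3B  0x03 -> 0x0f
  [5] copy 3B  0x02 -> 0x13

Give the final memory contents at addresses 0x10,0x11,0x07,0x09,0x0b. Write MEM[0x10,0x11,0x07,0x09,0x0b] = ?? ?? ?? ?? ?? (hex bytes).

D0: mem[0x0a..0x0c] <- [b7 2c 0a]
D1: mem[0x00..0x02] <- [7a d2 1f]
D2: mem[0x0e..0x12] <- [82 74 05 f3 96]
D3: mem[0x07..0x0a] <- [82 74 05 f3]
D4: mem[0x0f..0x11] <- [2c 0a b9]
D5: mem[0x13..0x15] <- [1f 2c 0a]
query mem[0x10]=0x0a, mem[0x11]=0xb9, mem[0x07]=0x82, mem[0x09]=0x05, mem[0x0b]=0x2c

MEM[0x10,0x11,0x07,0x09,0x0b] = 0a b9 82 05 2c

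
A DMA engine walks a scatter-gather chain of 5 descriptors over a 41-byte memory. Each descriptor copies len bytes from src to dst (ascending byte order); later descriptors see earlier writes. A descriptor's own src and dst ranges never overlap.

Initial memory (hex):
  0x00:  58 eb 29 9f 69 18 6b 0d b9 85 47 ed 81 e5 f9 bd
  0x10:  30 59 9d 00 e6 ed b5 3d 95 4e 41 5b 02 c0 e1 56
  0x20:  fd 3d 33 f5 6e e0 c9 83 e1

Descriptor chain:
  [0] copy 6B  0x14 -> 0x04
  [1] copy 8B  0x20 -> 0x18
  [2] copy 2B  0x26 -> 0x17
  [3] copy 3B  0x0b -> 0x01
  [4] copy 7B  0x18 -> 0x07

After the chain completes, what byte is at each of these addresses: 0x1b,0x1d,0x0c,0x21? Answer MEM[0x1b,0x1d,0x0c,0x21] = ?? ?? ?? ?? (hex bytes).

#0 dst[0x04+6] := {0xe6,0xed,0xb5,0x3d,0x95,0x4e}
#1 dst[0x18+8] := {0xfd,0x3d,0x33,0xf5,0x6e,0xe0,0xc9,0x83}
#2 dst[0x17+2] := {0xc9,0x83}
#3 dst[0x01+3] := {0xed,0x81,0xe5}
#4 dst[0x07+7] := {0x83,0x3d,0x33,0xf5,0x6e,0xe0,0xc9}
query mem[0x1b]=0xf5, mem[0x1d]=0xe0, mem[0x0c]=0xe0, mem[0x21]=0x3d

MEM[0x1b,0x1d,0x0c,0x21] = f5 e0 e0 3d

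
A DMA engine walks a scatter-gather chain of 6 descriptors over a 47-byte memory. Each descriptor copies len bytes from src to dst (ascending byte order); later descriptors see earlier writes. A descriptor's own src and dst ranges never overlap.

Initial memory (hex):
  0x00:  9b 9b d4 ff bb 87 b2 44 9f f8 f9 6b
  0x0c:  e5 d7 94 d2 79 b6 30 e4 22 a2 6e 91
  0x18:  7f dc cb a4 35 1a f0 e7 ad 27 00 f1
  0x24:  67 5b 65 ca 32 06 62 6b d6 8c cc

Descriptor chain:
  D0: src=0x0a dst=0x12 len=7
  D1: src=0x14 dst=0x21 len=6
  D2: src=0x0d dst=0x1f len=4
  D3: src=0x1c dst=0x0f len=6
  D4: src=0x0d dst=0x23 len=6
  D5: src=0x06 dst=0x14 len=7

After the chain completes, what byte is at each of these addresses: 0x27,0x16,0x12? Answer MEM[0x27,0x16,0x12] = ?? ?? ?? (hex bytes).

D0: mem[0x12..0x18] <- [f9 6b e5 d7 94 d2 79]
D1: mem[0x21..0x26] <- [e5 d7 94 d2 79 dc]
D2: mem[0x1f..0x22] <- [d7 94 d2 79]
D3: mem[0x0f..0x14] <- [35 1a f0 d7 94 d2]
D4: mem[0x23..0x28] <- [d7 94 35 1a f0 d7]
D5: mem[0x14..0x1a] <- [b2 44 9f f8 f9 6b e5]
query mem[0x27]=0xf0, mem[0x16]=0x9f, mem[0x12]=0xd7

MEM[0x27,0x16,0x12] = f0 9f d7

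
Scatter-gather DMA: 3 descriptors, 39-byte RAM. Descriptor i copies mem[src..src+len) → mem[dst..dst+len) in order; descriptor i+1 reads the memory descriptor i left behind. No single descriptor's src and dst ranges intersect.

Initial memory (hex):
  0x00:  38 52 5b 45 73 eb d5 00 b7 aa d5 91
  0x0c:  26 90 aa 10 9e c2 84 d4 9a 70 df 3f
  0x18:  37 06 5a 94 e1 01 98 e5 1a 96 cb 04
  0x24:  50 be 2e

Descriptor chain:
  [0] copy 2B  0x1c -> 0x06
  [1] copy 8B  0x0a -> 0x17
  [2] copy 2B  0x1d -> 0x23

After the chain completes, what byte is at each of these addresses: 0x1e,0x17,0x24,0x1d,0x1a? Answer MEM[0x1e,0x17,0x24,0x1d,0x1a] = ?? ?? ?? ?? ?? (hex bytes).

MEM[0x1e,0x17,0x24,0x1d,0x1a] = c2 d5 c2 9e 90

#0 dst[0x06+2] := {0xe1,0x01}
#1 dst[0x17+8] := {0xd5,0x91,0x26,0x90,0xaa,0x10,0x9e,0xc2}
#2 dst[0x23+2] := {0x9e,0xc2}
query mem[0x1e]=0xc2, mem[0x17]=0xd5, mem[0x24]=0xc2, mem[0x1d]=0x9e, mem[0x1a]=0x90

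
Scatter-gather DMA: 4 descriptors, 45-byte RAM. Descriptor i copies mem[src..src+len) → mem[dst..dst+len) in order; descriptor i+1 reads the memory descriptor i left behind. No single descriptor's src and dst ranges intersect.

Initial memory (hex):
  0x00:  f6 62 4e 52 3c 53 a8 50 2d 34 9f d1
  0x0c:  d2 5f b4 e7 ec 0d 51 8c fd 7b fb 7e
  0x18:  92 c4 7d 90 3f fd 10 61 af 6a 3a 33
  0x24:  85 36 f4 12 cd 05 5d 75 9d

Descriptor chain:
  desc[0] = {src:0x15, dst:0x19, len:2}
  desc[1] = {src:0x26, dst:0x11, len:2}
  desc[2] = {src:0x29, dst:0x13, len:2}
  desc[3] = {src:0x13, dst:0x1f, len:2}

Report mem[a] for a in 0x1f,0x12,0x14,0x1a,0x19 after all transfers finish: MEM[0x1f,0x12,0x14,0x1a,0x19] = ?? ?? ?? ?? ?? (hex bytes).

[0] 0x15->0x19 len=2 : 7b fb
[1] 0x26->0x11 len=2 : f4 12
[2] 0x29->0x13 len=2 : 05 5d
[3] 0x13->0x1f len=2 : 05 5d
query mem[0x1f]=0x05, mem[0x12]=0x12, mem[0x14]=0x5d, mem[0x1a]=0xfb, mem[0x19]=0x7b

MEM[0x1f,0x12,0x14,0x1a,0x19] = 05 12 5d fb 7b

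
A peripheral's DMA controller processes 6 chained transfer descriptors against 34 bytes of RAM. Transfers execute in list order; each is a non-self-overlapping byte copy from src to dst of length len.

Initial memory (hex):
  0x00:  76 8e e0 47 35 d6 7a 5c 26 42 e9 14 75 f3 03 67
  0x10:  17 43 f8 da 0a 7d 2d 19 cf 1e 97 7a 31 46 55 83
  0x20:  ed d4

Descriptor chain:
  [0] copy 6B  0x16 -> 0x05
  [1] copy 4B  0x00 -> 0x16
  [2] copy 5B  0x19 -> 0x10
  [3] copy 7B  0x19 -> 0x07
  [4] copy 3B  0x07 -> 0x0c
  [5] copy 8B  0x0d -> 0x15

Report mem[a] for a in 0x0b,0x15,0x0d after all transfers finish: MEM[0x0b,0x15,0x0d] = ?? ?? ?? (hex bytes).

  after D0: wrote 6B at 0x05 = 2d19cf1e977a
  after D1: wrote 4B at 0x16 = 768ee047
  after D2: wrote 5B at 0x10 = 47977a3146
  after D3: wrote 7B at 0x07 = 47977a31465583
  after D4: wrote 3B at 0x0c = 47977a
  after D5: wrote 8B at 0x15 = 977a6747977a3146
query mem[0x0b]=0x46, mem[0x15]=0x97, mem[0x0d]=0x97

MEM[0x0b,0x15,0x0d] = 46 97 97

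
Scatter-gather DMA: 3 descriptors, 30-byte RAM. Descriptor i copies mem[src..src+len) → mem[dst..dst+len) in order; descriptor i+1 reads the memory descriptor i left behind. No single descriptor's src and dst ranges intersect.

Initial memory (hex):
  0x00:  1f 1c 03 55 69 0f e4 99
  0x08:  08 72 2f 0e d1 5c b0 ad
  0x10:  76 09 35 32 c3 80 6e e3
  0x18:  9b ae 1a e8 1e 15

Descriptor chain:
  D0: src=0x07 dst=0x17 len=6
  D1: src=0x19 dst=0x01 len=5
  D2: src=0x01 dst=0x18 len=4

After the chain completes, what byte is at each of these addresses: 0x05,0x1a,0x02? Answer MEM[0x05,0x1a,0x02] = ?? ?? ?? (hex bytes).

#0 dst[0x17+6] := {0x99,0x08,0x72,0x2f,0x0e,0xd1}
#1 dst[0x01+5] := {0x72,0x2f,0x0e,0xd1,0x15}
#2 dst[0x18+4] := {0x72,0x2f,0x0e,0xd1}
query mem[0x05]=0x15, mem[0x1a]=0x0e, mem[0x02]=0x2f

MEM[0x05,0x1a,0x02] = 15 0e 2f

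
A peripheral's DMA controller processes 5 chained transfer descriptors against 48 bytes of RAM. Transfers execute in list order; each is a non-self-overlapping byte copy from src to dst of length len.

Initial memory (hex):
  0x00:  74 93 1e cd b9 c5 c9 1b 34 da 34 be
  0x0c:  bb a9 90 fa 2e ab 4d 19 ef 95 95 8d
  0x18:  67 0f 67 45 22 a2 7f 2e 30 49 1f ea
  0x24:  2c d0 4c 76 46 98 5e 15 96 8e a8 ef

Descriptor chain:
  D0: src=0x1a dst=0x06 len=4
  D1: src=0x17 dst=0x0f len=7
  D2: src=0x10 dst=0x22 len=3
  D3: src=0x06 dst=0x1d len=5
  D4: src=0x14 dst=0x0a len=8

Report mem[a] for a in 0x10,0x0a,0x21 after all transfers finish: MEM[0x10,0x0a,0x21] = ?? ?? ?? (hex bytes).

  after D0: wrote 4B at 0x06 = 674522a2
  after D1: wrote 7B at 0x0f = 8d670f674522a2
  after D2: wrote 3B at 0x22 = 670f67
  after D3: wrote 5B at 0x1d = 674522a234
  after D4: wrote 8B at 0x0a = 22a2958d670f6745
query mem[0x10]=0x67, mem[0x0a]=0x22, mem[0x21]=0x34

MEM[0x10,0x0a,0x21] = 67 22 34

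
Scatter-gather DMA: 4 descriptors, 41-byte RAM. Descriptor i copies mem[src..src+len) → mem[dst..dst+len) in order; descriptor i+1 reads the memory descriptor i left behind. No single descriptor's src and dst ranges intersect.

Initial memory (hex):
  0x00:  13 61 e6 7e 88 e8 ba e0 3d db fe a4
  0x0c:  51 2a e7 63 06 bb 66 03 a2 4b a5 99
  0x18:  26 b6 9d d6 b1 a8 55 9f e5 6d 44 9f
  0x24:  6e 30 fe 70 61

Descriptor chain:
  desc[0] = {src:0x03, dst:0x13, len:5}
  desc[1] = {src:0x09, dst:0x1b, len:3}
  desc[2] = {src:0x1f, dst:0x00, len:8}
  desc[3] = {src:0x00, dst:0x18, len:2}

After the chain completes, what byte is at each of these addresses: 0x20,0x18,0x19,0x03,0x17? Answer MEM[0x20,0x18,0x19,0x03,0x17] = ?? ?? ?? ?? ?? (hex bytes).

[0] 0x03->0x13 len=5 : 7e 88 e8 ba e0
[1] 0x09->0x1b len=3 : db fe a4
[2] 0x1f->0x00 len=8 : 9f e5 6d 44 9f 6e 30 fe
[3] 0x00->0x18 len=2 : 9f e5
query mem[0x20]=0xe5, mem[0x18]=0x9f, mem[0x19]=0xe5, mem[0x03]=0x44, mem[0x17]=0xe0

MEM[0x20,0x18,0x19,0x03,0x17] = e5 9f e5 44 e0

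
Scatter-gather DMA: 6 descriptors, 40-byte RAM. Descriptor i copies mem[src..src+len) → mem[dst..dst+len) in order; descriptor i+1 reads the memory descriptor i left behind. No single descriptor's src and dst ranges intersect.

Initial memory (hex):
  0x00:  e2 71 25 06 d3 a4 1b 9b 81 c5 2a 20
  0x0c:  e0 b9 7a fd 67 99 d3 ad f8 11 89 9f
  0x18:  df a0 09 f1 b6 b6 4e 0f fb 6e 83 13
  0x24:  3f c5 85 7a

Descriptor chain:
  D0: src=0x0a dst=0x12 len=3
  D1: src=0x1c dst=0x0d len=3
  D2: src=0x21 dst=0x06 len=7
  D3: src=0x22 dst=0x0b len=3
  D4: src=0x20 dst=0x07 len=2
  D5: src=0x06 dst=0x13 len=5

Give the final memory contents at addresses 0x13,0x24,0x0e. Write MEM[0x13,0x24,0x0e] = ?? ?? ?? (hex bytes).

MEM[0x13,0x24,0x0e] = 6e 3f b6

D0: mem[0x12..0x14] <- [2a 20 e0]
D1: mem[0x0d..0x0f] <- [b6 b6 4e]
D2: mem[0x06..0x0c] <- [6e 83 13 3f c5 85 7a]
D3: mem[0x0b..0x0d] <- [83 13 3f]
D4: mem[0x07..0x08] <- [fb 6e]
D5: mem[0x13..0x17] <- [6e fb 6e 3f c5]
query mem[0x13]=0x6e, mem[0x24]=0x3f, mem[0x0e]=0xb6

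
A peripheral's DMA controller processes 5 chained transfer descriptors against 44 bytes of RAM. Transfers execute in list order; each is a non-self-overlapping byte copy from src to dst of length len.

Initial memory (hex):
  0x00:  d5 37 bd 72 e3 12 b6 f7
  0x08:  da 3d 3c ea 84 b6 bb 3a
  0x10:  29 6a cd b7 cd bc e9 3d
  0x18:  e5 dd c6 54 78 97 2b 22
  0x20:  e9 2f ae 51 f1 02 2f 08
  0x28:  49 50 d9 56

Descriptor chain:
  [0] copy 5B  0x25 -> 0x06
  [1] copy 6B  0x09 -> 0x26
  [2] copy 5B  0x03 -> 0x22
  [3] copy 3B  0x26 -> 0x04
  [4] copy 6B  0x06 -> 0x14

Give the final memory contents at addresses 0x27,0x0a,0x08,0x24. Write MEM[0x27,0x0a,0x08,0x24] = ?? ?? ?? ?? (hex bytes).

MEM[0x27,0x0a,0x08,0x24] = 50 50 08 12

#0 dst[0x06+5] := {0x02,0x2f,0x08,0x49,0x50}
#1 dst[0x26+6] := {0x49,0x50,0xea,0x84,0xb6,0xbb}
#2 dst[0x22+5] := {0x72,0xe3,0x12,0x02,0x2f}
#3 dst[0x04+3] := {0x2f,0x50,0xea}
#4 dst[0x14+6] := {0xea,0x2f,0x08,0x49,0x50,0xea}
query mem[0x27]=0x50, mem[0x0a]=0x50, mem[0x08]=0x08, mem[0x24]=0x12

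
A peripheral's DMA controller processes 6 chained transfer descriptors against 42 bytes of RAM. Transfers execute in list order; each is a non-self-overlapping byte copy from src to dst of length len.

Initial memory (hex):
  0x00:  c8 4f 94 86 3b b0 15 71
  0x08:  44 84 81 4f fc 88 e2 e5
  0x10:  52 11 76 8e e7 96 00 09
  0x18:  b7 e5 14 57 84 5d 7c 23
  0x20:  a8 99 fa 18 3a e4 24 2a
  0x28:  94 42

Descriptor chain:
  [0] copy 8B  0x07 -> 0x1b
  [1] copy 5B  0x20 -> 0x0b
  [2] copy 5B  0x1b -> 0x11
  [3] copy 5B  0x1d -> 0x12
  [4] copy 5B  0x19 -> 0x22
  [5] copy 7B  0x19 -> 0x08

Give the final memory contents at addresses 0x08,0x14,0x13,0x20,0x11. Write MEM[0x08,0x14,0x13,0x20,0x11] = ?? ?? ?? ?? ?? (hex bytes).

[0] 0x07->0x1b len=8 : 71 44 84 81 4f fc 88 e2
[1] 0x20->0x0b len=5 : fc 88 e2 18 3a
[2] 0x1b->0x11 len=5 : 71 44 84 81 4f
[3] 0x1d->0x12 len=5 : 84 81 4f fc 88
[4] 0x19->0x22 len=5 : e5 14 71 44 84
[5] 0x19->0x08 len=7 : e5 14 71 44 84 81 4f
query mem[0x08]=0xe5, mem[0x14]=0x4f, mem[0x13]=0x81, mem[0x20]=0xfc, mem[0x11]=0x71

MEM[0x08,0x14,0x13,0x20,0x11] = e5 4f 81 fc 71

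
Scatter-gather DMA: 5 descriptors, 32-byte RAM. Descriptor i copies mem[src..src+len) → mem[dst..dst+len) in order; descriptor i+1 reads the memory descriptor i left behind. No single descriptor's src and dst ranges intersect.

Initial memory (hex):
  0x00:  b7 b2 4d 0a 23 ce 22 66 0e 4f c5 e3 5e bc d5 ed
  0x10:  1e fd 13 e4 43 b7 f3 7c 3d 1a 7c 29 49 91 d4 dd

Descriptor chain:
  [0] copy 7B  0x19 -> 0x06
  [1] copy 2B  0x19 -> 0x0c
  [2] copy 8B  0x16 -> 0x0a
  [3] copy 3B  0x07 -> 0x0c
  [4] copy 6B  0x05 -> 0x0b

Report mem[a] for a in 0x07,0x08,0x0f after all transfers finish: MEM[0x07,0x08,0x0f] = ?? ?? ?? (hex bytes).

MEM[0x07,0x08,0x0f] = 7c 29 49

#0 dst[0x06+7] := {0x1a,0x7c,0x29,0x49,0x91,0xd4,0xdd}
#1 dst[0x0c+2] := {0x1a,0x7c}
#2 dst[0x0a+8] := {0xf3,0x7c,0x3d,0x1a,0x7c,0x29,0x49,0x91}
#3 dst[0x0c+3] := {0x7c,0x29,0x49}
#4 dst[0x0b+6] := {0xce,0x1a,0x7c,0x29,0x49,0xf3}
query mem[0x07]=0x7c, mem[0x08]=0x29, mem[0x0f]=0x49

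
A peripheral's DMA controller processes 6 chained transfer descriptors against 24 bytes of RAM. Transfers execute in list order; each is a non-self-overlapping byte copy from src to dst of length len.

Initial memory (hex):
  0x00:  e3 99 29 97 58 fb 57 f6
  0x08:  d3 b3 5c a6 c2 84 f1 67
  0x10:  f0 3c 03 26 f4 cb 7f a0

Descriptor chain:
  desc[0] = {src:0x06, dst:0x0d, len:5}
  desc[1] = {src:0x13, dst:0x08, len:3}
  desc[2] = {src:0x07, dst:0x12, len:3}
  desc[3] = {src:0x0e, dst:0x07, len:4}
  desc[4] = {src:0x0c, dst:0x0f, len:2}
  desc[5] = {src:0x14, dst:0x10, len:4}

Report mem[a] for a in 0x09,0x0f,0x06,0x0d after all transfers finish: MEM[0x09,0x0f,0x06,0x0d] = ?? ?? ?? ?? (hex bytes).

MEM[0x09,0x0f,0x06,0x0d] = b3 c2 57 57

#0 dst[0x0d+5] := {0x57,0xf6,0xd3,0xb3,0x5c}
#1 dst[0x08+3] := {0x26,0xf4,0xcb}
#2 dst[0x12+3] := {0xf6,0x26,0xf4}
#3 dst[0x07+4] := {0xf6,0xd3,0xb3,0x5c}
#4 dst[0x0f+2] := {0xc2,0x57}
#5 dst[0x10+4] := {0xf4,0xcb,0x7f,0xa0}
query mem[0x09]=0xb3, mem[0x0f]=0xc2, mem[0x06]=0x57, mem[0x0d]=0x57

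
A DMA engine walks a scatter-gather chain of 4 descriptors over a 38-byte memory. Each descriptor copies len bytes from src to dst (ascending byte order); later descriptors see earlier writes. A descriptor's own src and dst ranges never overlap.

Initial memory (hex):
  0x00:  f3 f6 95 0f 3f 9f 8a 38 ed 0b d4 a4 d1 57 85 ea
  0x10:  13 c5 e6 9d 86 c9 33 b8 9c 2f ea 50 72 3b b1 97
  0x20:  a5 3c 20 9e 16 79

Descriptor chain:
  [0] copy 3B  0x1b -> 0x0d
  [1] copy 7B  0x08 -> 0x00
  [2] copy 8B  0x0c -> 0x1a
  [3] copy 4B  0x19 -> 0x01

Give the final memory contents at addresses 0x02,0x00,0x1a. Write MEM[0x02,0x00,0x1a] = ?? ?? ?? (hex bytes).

MEM[0x02,0x00,0x1a] = d1 ed d1

#0 dst[0x0d+3] := {0x50,0x72,0x3b}
#1 dst[0x00+7] := {0xed,0x0b,0xd4,0xa4,0xd1,0x50,0x72}
#2 dst[0x1a+8] := {0xd1,0x50,0x72,0x3b,0x13,0xc5,0xe6,0x9d}
#3 dst[0x01+4] := {0x2f,0xd1,0x50,0x72}
query mem[0x02]=0xd1, mem[0x00]=0xed, mem[0x1a]=0xd1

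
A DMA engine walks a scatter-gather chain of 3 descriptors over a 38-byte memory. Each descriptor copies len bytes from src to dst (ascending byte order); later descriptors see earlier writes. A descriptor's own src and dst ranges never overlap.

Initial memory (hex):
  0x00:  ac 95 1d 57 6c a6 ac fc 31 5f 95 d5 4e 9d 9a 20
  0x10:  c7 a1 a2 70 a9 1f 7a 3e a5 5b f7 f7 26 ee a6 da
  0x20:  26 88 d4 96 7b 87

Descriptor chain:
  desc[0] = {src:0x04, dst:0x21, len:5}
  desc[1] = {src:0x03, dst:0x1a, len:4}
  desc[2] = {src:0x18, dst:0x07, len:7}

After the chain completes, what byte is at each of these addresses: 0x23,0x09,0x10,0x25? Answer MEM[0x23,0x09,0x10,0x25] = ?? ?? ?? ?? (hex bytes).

MEM[0x23,0x09,0x10,0x25] = ac 57 c7 31

D0: mem[0x21..0x25] <- [6c a6 ac fc 31]
D1: mem[0x1a..0x1d] <- [57 6c a6 ac]
D2: mem[0x07..0x0d] <- [a5 5b 57 6c a6 ac a6]
query mem[0x23]=0xac, mem[0x09]=0x57, mem[0x10]=0xc7, mem[0x25]=0x31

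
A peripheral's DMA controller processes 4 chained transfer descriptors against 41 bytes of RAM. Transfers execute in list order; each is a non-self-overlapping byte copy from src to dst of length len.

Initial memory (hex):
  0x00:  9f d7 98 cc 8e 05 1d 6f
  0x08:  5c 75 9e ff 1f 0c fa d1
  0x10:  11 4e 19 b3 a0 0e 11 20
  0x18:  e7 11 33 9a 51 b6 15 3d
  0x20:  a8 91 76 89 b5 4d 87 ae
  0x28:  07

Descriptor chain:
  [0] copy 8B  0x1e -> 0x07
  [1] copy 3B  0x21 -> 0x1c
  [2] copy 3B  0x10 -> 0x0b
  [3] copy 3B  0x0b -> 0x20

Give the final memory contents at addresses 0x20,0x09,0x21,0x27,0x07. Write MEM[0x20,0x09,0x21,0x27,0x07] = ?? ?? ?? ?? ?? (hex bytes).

MEM[0x20,0x09,0x21,0x27,0x07] = 11 a8 4e ae 15

  after D0: wrote 8B at 0x07 = 153da8917689b54d
  after D1: wrote 3B at 0x1c = 917689
  after D2: wrote 3B at 0x0b = 114e19
  after D3: wrote 3B at 0x20 = 114e19
query mem[0x20]=0x11, mem[0x09]=0xa8, mem[0x21]=0x4e, mem[0x27]=0xae, mem[0x07]=0x15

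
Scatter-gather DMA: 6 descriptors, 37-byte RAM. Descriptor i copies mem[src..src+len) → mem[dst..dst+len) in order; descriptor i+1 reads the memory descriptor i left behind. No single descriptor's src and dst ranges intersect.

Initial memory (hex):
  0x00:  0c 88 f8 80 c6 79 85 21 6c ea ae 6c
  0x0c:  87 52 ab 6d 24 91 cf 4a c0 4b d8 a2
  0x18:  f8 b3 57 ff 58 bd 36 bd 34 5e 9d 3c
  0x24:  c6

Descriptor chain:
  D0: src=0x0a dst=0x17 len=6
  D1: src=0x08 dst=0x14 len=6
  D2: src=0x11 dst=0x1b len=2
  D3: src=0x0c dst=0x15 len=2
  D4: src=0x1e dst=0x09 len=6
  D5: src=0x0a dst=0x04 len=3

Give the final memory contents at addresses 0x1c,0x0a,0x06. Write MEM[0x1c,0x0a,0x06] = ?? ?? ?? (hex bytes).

MEM[0x1c,0x0a,0x06] = cf bd 5e

[0] 0x0a->0x17 len=6 : ae 6c 87 52 ab 6d
[1] 0x08->0x14 len=6 : 6c ea ae 6c 87 52
[2] 0x11->0x1b len=2 : 91 cf
[3] 0x0c->0x15 len=2 : 87 52
[4] 0x1e->0x09 len=6 : 36 bd 34 5e 9d 3c
[5] 0x0a->0x04 len=3 : bd 34 5e
query mem[0x1c]=0xcf, mem[0x0a]=0xbd, mem[0x06]=0x5e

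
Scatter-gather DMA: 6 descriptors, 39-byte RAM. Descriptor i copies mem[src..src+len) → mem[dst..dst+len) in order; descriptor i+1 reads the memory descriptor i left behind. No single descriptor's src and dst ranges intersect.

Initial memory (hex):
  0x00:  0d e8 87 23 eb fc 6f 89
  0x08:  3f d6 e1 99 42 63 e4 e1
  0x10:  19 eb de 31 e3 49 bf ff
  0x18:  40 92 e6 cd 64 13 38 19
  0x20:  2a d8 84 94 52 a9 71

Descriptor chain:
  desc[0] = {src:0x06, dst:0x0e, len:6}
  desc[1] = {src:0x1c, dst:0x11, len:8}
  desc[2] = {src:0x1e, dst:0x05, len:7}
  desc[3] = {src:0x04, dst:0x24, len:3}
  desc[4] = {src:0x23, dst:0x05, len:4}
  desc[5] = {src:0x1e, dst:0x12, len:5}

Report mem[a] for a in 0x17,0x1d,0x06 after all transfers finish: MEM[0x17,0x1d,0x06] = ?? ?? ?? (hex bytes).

D0: mem[0x0e..0x13] <- [6f 89 3f d6 e1 99]
D1: mem[0x11..0x18] <- [64 13 38 19 2a d8 84 94]
D2: mem[0x05..0x0b] <- [38 19 2a d8 84 94 52]
D3: mem[0x24..0x26] <- [eb 38 19]
D4: mem[0x05..0x08] <- [94 eb 38 19]
D5: mem[0x12..0x16] <- [38 19 2a d8 84]
query mem[0x17]=0x84, mem[0x1d]=0x13, mem[0x06]=0xeb

MEM[0x17,0x1d,0x06] = 84 13 eb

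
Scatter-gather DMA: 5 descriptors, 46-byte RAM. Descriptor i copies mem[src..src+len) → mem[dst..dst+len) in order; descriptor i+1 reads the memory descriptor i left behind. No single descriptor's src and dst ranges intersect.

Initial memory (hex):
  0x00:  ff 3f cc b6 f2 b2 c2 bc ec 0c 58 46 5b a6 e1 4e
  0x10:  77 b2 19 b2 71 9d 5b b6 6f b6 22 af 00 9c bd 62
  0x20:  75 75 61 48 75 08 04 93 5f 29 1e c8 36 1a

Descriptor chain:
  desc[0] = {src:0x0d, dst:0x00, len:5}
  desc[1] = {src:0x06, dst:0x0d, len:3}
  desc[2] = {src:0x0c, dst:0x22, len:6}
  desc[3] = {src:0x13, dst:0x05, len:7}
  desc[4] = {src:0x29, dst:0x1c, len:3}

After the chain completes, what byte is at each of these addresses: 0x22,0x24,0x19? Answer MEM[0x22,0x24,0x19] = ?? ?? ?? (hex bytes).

MEM[0x22,0x24,0x19] = 5b bc b6

  after D0: wrote 5B at 0x00 = a6e14e77b2
  after D1: wrote 3B at 0x0d = c2bcec
  after D2: wrote 6B at 0x22 = 5bc2bcec77b2
  after D3: wrote 7B at 0x05 = b2719d5bb66fb6
  after D4: wrote 3B at 0x1c = 291ec8
query mem[0x22]=0x5b, mem[0x24]=0xbc, mem[0x19]=0xb6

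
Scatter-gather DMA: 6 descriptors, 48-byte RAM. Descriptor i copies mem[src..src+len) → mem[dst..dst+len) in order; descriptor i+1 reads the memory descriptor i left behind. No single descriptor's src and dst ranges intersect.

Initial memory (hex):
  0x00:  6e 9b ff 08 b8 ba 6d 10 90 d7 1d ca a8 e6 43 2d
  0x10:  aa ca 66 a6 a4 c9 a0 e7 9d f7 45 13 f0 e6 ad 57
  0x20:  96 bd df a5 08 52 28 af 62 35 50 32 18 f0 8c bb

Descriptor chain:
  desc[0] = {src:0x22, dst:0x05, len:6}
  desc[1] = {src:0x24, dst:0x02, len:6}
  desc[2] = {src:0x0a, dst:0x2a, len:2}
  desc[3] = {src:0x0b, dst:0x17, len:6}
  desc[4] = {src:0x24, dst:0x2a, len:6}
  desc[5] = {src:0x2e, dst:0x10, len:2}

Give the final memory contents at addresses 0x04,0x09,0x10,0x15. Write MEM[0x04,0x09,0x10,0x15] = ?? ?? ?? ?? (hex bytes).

MEM[0x04,0x09,0x10,0x15] = 28 28 62 c9

D0: mem[0x05..0x0a] <- [df a5 08 52 28 af]
D1: mem[0x02..0x07] <- [08 52 28 af 62 35]
D2: mem[0x2a..0x2b] <- [af ca]
D3: mem[0x17..0x1c] <- [ca a8 e6 43 2d aa]
D4: mem[0x2a..0x2f] <- [08 52 28 af 62 35]
D5: mem[0x10..0x11] <- [62 35]
query mem[0x04]=0x28, mem[0x09]=0x28, mem[0x10]=0x62, mem[0x15]=0xc9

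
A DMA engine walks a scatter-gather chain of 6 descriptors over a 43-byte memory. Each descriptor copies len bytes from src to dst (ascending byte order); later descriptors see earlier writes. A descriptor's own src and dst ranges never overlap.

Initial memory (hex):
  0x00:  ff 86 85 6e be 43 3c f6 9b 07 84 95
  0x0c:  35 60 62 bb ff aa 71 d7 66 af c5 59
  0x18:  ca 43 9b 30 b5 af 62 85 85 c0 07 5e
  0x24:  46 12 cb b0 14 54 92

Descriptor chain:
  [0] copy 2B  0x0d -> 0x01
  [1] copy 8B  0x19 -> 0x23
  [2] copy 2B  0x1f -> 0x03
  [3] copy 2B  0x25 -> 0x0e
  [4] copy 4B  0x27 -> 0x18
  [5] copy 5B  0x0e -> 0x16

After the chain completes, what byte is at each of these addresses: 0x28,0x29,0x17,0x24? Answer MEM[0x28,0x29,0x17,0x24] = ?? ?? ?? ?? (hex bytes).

MEM[0x28,0x29,0x17,0x24] = 62 85 b5 9b

[0] 0x0d->0x01 len=2 : 60 62
[1] 0x19->0x23 len=8 : 43 9b 30 b5 af 62 85 85
[2] 0x1f->0x03 len=2 : 85 85
[3] 0x25->0x0e len=2 : 30 b5
[4] 0x27->0x18 len=4 : af 62 85 85
[5] 0x0e->0x16 len=5 : 30 b5 ff aa 71
query mem[0x28]=0x62, mem[0x29]=0x85, mem[0x17]=0xb5, mem[0x24]=0x9b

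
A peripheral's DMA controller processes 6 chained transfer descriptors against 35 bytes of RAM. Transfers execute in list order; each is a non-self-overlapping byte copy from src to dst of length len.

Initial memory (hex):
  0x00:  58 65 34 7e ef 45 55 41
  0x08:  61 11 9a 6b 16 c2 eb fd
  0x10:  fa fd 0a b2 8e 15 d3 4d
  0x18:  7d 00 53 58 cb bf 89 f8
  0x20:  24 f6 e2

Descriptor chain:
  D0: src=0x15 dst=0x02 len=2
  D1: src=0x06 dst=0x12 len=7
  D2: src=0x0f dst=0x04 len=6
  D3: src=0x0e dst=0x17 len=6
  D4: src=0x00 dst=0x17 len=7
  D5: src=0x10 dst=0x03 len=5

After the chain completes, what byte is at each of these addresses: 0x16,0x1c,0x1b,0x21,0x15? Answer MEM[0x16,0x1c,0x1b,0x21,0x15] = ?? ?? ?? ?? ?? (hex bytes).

MEM[0x16,0x1c,0x1b,0x21,0x15] = 9a fa fd f6 11

[0] 0x15->0x02 len=2 : 15 d3
[1] 0x06->0x12 len=7 : 55 41 61 11 9a 6b 16
[2] 0x0f->0x04 len=6 : fd fa fd 55 41 61
[3] 0x0e->0x17 len=6 : eb fd fa fd 55 41
[4] 0x00->0x17 len=7 : 58 65 15 d3 fd fa fd
[5] 0x10->0x03 len=5 : fa fd 55 41 61
query mem[0x16]=0x9a, mem[0x1c]=0xfa, mem[0x1b]=0xfd, mem[0x21]=0xf6, mem[0x15]=0x11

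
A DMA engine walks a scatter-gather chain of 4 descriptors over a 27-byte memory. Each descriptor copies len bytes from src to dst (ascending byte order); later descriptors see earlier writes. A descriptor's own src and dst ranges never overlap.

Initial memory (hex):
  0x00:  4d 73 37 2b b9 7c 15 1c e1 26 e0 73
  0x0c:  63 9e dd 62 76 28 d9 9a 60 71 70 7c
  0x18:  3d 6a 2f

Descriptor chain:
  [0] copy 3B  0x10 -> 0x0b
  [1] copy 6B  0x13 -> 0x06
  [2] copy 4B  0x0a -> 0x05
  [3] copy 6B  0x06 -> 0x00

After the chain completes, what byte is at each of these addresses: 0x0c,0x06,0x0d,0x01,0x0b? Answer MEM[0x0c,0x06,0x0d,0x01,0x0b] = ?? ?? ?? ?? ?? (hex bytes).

#0 dst[0x0b+3] := {0x76,0x28,0xd9}
#1 dst[0x06+6] := {0x9a,0x60,0x71,0x70,0x7c,0x3d}
#2 dst[0x05+4] := {0x7c,0x3d,0x28,0xd9}
#3 dst[0x00+6] := {0x3d,0x28,0xd9,0x70,0x7c,0x3d}
query mem[0x0c]=0x28, mem[0x06]=0x3d, mem[0x0d]=0xd9, mem[0x01]=0x28, mem[0x0b]=0x3d

MEM[0x0c,0x06,0x0d,0x01,0x0b] = 28 3d d9 28 3d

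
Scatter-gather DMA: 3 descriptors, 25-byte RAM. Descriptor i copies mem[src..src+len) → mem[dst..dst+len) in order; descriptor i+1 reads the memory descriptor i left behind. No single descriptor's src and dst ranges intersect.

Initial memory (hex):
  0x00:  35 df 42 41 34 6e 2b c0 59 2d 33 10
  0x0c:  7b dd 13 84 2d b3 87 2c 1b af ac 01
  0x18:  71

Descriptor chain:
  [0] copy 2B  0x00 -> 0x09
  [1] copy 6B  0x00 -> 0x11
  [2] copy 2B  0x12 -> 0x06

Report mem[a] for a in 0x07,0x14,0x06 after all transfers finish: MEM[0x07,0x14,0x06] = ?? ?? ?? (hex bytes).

  after D0: wrote 2B at 0x09 = 35df
  after D1: wrote 6B at 0x11 = 35df4241346e
  after D2: wrote 2B at 0x06 = df42
query mem[0x07]=0x42, mem[0x14]=0x41, mem[0x06]=0xdf

MEM[0x07,0x14,0x06] = 42 41 df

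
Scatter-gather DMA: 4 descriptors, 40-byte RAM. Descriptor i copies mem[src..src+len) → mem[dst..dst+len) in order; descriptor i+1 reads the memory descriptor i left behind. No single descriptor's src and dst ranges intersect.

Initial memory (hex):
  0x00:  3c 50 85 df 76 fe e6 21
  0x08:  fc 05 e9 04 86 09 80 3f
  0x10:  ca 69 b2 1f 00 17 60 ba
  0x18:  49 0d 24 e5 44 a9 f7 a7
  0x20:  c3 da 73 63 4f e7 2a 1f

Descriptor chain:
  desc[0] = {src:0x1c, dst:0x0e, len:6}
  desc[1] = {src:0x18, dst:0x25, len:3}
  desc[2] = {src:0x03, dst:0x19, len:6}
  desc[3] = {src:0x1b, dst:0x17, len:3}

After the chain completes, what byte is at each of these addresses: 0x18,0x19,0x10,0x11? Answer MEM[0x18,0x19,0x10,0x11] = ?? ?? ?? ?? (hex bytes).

MEM[0x18,0x19,0x10,0x11] = e6 21 f7 a7

#0 dst[0x0e+6] := {0x44,0xa9,0xf7,0xa7,0xc3,0xda}
#1 dst[0x25+3] := {0x49,0x0d,0x24}
#2 dst[0x19+6] := {0xdf,0x76,0xfe,0xe6,0x21,0xfc}
#3 dst[0x17+3] := {0xfe,0xe6,0x21}
query mem[0x18]=0xe6, mem[0x19]=0x21, mem[0x10]=0xf7, mem[0x11]=0xa7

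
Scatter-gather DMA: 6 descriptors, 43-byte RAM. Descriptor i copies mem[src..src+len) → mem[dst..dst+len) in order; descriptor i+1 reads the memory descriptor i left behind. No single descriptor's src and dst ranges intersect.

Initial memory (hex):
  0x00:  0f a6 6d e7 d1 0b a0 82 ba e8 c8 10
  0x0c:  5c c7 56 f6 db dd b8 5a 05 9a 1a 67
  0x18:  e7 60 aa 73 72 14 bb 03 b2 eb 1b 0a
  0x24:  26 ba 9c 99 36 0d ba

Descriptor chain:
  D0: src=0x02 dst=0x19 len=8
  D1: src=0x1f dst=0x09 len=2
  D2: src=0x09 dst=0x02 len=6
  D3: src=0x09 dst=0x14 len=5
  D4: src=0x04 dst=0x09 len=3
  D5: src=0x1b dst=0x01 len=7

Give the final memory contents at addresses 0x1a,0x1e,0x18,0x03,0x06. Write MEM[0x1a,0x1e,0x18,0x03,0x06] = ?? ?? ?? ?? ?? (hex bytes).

MEM[0x1a,0x1e,0x18,0x03,0x06] = e7 82 c7 a0 e8

  after D0: wrote 8B at 0x19 = 6de7d10ba082bae8
  after D1: wrote 2B at 0x09 = bae8
  after D2: wrote 6B at 0x02 = bae8105cc756
  after D3: wrote 5B at 0x14 = bae8105cc7
  after D4: wrote 3B at 0x09 = 105cc7
  after D5: wrote 7B at 0x01 = d10ba082bae8eb
query mem[0x1a]=0xe7, mem[0x1e]=0x82, mem[0x18]=0xc7, mem[0x03]=0xa0, mem[0x06]=0xe8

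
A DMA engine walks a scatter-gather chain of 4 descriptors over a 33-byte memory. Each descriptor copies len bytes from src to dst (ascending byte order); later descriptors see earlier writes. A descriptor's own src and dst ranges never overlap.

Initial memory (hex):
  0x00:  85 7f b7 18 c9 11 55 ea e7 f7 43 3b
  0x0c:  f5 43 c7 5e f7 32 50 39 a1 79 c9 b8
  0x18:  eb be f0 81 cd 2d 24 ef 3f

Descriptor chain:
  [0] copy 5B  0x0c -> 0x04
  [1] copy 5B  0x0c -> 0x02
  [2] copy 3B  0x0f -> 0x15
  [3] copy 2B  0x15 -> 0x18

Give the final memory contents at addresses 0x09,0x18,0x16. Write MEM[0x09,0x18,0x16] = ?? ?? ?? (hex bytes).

  after D0: wrote 5B at 0x04 = f543c75ef7
  after D1: wrote 5B at 0x02 = f543c75ef7
  after D2: wrote 3B at 0x15 = 5ef732
  after D3: wrote 2B at 0x18 = 5ef7
query mem[0x09]=0xf7, mem[0x18]=0x5e, mem[0x16]=0xf7

MEM[0x09,0x18,0x16] = f7 5e f7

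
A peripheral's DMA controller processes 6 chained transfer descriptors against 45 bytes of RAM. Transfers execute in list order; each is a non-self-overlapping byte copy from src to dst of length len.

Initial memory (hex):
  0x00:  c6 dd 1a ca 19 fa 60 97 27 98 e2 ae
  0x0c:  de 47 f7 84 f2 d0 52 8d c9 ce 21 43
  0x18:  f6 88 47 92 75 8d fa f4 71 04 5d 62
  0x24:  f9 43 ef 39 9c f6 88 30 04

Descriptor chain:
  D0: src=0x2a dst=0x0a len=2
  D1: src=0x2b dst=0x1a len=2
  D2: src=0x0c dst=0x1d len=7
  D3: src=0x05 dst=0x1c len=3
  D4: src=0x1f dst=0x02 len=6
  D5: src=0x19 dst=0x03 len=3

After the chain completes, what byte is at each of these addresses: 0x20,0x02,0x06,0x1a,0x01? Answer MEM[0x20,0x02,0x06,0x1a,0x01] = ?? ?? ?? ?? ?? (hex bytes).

[0] 0x2a->0x0a len=2 : 88 30
[1] 0x2b->0x1a len=2 : 30 04
[2] 0x0c->0x1d len=7 : de 47 f7 84 f2 d0 52
[3] 0x05->0x1c len=3 : fa 60 97
[4] 0x1f->0x02 len=6 : f7 84 f2 d0 52 f9
[5] 0x19->0x03 len=3 : 88 30 04
query mem[0x20]=0x84, mem[0x02]=0xf7, mem[0x06]=0x52, mem[0x1a]=0x30, mem[0x01]=0xdd

MEM[0x20,0x02,0x06,0x1a,0x01] = 84 f7 52 30 dd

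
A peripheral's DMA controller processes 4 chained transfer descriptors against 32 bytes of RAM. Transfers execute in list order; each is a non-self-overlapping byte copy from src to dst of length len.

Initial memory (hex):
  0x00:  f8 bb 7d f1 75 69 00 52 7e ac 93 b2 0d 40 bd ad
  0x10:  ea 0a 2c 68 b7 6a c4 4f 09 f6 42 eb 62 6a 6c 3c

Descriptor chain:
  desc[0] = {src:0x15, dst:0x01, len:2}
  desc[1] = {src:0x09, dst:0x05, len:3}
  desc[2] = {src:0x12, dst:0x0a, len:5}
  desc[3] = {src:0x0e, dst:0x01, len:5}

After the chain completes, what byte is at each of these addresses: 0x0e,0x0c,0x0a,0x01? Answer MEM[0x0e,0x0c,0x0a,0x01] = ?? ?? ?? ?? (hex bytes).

MEM[0x0e,0x0c,0x0a,0x01] = c4 b7 2c c4

  after D0: wrote 2B at 0x01 = 6ac4
  after D1: wrote 3B at 0x05 = ac93b2
  after D2: wrote 5B at 0x0a = 2c68b76ac4
  after D3: wrote 5B at 0x01 = c4adea0a2c
query mem[0x0e]=0xc4, mem[0x0c]=0xb7, mem[0x0a]=0x2c, mem[0x01]=0xc4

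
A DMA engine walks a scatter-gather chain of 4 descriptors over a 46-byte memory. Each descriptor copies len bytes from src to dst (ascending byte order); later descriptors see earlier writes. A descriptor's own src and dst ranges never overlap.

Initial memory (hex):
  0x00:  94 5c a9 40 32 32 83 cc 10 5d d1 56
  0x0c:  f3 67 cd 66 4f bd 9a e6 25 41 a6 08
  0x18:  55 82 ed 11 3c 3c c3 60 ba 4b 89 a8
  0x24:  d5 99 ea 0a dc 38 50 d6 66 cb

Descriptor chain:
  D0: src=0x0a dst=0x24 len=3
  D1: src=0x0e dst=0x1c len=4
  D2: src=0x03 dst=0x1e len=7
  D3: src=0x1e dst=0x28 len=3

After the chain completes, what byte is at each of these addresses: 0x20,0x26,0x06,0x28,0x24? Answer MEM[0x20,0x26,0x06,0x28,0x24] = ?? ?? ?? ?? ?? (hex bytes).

[0] 0x0a->0x24 len=3 : d1 56 f3
[1] 0x0e->0x1c len=4 : cd 66 4f bd
[2] 0x03->0x1e len=7 : 40 32 32 83 cc 10 5d
[3] 0x1e->0x28 len=3 : 40 32 32
query mem[0x20]=0x32, mem[0x26]=0xf3, mem[0x06]=0x83, mem[0x28]=0x40, mem[0x24]=0x5d

MEM[0x20,0x26,0x06,0x28,0x24] = 32 f3 83 40 5d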